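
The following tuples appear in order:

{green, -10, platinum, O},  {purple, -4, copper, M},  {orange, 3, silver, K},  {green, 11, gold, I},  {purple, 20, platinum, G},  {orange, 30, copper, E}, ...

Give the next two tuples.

Colour goes green, purple, orange, green, purple, orange → green → purple (repeats green → purple → orange).
Second part — differences are 6, 7, 8, … (increasing by 1 each time): -10, -4, 3, 11, 20, 30 → 41 → 53.
For the metal, repeats platinum → copper → silver → gold: platinum, copper, silver, gold, platinum, copper → silver → gold.
Letter: O, M, K, I, G, E → C → A (letters move back 2 places in the alphabet).
Putting the parts together: {green, 41, silver, C} and then {purple, 53, gold, A}.

{green, 41, silver, C}, {purple, 53, gold, A}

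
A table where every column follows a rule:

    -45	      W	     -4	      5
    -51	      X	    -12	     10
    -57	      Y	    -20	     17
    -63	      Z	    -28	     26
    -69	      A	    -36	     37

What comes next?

-75  B  -44  50

For the first component, −6 each step: -45, -51, -57, -63, -69 → -75.
Letter: W, X, Y, Z, A → B (letters move forward 1 place in the alphabet, wrapping Z→A).
Third component: -4, -12, -20, -28, -36 → -44 (−8 each step).
Fourth component goes 5, 10, 17, 26, 37 → 50 (differences are 5, 7, 9, … (increasing by 2 each time)).
So the next row is -75  B  -44  50.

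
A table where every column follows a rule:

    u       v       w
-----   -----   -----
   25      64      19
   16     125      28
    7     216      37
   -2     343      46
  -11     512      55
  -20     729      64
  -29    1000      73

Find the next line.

Column u: −9 each step, so 25, 16, 7, -2, -11, -20, -29 → -38.
Column v: perfect cubes: 4³, 5³, 6³, …; 64, 125, 216, 343, 512, 729, 1000 → 1331.
Column w: 19, 28, 37, 46, 55, 64, 73 → 82 (together with the column u always sums to 44).
Putting it together: -38  1331  82.

-38  1331  82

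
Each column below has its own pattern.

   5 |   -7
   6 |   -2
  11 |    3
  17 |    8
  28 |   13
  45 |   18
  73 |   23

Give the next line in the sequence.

118  28

First component — each term is the sum of the two before it: 5, 6, 11, 17, 28, 45, 73 → 118.
Second component: -7, -2, 3, 8, 13, 18, 23 → 28 (+5 each step).
Combining the parts gives 118  28.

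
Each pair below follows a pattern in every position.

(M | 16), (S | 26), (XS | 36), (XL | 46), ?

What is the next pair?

(L | 56)

For the size, runs backward through clothing sizes XS→XL: M, S, XS, XL → L.
Second component: +10 each step; 16, 26, 36, 46 → 56.
So the next pair is (L | 56).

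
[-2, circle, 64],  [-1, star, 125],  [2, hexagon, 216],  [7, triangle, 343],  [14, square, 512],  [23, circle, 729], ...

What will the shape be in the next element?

Shape: repeats circle → star → hexagon → triangle → square, so circle, star, hexagon, triangle, square, circle → star.

star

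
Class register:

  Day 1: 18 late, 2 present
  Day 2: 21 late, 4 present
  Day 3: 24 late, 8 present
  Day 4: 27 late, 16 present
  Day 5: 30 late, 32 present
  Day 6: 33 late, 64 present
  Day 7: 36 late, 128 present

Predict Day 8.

Late — +3 each step: 18, 21, 24, 27, 30, 33, 36 → 39.
Present: 2, 4, 8, 16, 32, 64, 128 → 256 (×2 each step).
Combining the parts gives 39 late, 256 present.

39 late, 256 present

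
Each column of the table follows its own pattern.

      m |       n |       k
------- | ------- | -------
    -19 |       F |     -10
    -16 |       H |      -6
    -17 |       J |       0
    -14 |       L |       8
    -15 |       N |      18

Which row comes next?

-12  P  30

Column m: -19, -16, -17, -14, -15 → -12 (alternating steps +3, −1, +3, −1, …).
Column n: letters move forward 2 places in the alphabet; F, H, J, L, N → P.
Column k: differences are 4, 6, 8, … (increasing by 2 each time); -10, -6, 0, 8, 18 → 30.
Putting it together: -12  P  30.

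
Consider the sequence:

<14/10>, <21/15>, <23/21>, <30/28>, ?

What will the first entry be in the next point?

First entry: alternating steps +7, +2, +7, +2, …, so 14, 21, 23, 30 → 32.
Second entry goes 10, 15, 21, 28 → 36 (differences are 5, 6, 7, … (increasing by 1 each time)).

32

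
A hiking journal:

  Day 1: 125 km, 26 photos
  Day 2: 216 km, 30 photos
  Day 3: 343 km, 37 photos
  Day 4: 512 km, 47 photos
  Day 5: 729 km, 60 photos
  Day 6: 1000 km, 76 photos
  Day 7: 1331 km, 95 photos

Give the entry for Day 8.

1728 km, 117 photos

Km goes 125, 216, 343, 512, 729, 1000, 1331 → 1728 (perfect cubes: 5³, 6³, 7³, …).
For the photos, differences are 4, 7, 10, … (increasing by 3 each time): 26, 30, 37, 47, 60, 76, 95 → 117.
Putting it together: 1728 km, 117 photos.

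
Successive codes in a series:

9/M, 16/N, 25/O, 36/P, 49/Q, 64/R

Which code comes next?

First component: 9, 16, 25, 36, 49, 64 → 81 (perfect squares: 3², 4², 5², …).
Letter: M, N, O, P, Q, R → S (letters move forward 1 place in the alphabet).
Combining the parts gives 81/S.

81/S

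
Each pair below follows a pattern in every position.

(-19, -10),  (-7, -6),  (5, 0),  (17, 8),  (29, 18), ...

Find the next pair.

For the first coordinate, +12 each step: -19, -7, 5, 17, 29 → 41.
Second coordinate — differences are 4, 6, 8, … (increasing by 2 each time): -10, -6, 0, 8, 18 → 30.
Putting it together: (41, 30).

(41, 30)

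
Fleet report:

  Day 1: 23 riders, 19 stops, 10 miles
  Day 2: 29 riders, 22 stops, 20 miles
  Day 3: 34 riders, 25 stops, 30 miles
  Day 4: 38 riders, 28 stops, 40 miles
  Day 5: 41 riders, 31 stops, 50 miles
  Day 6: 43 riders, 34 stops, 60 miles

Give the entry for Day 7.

For the riders, differences are 6, 5, 4, … (decreasing by 1 each time): 23, 29, 34, 38, 41, 43 → 44.
For the stops, +3 each step: 19, 22, 25, 28, 31, 34 → 37.
Miles: +10 each step, so 10, 20, 30, 40, 50, 60 → 70.
Putting it together: 44 riders, 37 stops, 70 miles.

44 riders, 37 stops, 70 miles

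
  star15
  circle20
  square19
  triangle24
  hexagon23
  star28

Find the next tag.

Shape: repeats star → circle → square → triangle → hexagon, so star, circle, square, triangle, hexagon, star → circle.
Second component: 15, 20, 19, 24, 23, 28 → 27 (alternating steps +5, −1, +5, −1, …).
Combining the parts gives circle27.

circle27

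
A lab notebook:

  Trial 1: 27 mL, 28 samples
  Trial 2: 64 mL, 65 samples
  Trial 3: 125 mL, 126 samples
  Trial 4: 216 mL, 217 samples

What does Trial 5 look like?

343 mL, 344 samples

ML: 27, 64, 125, 216 → 343 (perfect cubes: 3³, 4³, 5³, …).
For the samples, always 1 more than the mL: 28, 65, 126, 217 → 344.
Putting it together: 343 mL, 344 samples.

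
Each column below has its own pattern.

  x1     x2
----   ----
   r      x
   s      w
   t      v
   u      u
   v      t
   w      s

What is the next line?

x  r

Column x1: letters move forward 1 place in the alphabet, so r, s, t, u, v, w → x.
Column x2: letters move back 1 place in the alphabet, so x, w, v, u, t, s → r.
Putting it together: x  r.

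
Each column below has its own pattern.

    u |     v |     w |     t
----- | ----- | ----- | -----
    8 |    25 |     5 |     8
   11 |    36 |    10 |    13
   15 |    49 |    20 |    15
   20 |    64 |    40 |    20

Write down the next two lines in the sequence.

26  81  80  22; 33  100  160  27

Column u — differences are 3, 4, 5, … (increasing by 1 each time): 8, 11, 15, 20 → 26 → 33.
Column v: perfect squares: 5², 6², 7², …; 25, 36, 49, 64 → 81 → 100.
Column w: ×2 each step; 5, 10, 20, 40 → 80 → 160.
For the column t, alternating steps +5, +2, +5, +2, …: 8, 13, 15, 20 → 22 → 27.
So the next two lines are 26  81  80  22 and 33  100  160  27.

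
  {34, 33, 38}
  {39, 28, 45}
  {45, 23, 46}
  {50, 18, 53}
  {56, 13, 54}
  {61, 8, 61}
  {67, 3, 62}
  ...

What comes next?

First part: 34, 39, 45, 50, 56, 61, 67 → 72 (alternating steps +5, +6, +5, +6, …).
For the second part, −5 each step: 33, 28, 23, 18, 13, 8, 3 → -2.
Third part: alternating steps +7, +1, +7, +1, …; 38, 45, 46, 53, 54, 61, 62 → 69.
So the next triple is {72, -2, 69}.

{72, -2, 69}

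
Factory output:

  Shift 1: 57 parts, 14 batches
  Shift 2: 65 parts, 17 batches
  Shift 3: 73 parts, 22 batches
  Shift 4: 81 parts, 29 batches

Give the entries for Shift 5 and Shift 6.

Parts goes 57, 65, 73, 81 → 89 → 97 (+8 each step).
Batches goes 14, 17, 22, 29 → 38 → 49 (differences are 3, 5, 7, … (increasing by 2 each time)).
Putting the parts together: 89 parts, 38 batches and then 97 parts, 49 batches.

89 parts, 38 batches; 97 parts, 49 batches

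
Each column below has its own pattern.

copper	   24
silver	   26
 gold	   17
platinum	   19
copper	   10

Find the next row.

Metal: repeats copper → silver → gold → platinum, so copper, silver, gold, platinum, copper → silver.
Second component goes 24, 26, 17, 19, 10 → 12 (alternating steps +2, −9, +2, −9, …).
So the next row is silver  12.

silver  12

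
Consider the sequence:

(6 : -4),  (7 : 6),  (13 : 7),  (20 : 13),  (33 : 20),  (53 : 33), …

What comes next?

First entry: each term is the sum of the two before it, so 6, 7, 13, 20, 33, 53 → 86.
For the second entry, always the previous value of the first entry: -4, 6, 7, 13, 20, 33 → 53.
Combining the parts gives (86 : 53).

(86 : 53)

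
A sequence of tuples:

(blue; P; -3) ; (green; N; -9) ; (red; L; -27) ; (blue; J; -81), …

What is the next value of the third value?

-243

Third value: ×3 each step; -3, -9, -27, -81 → -243.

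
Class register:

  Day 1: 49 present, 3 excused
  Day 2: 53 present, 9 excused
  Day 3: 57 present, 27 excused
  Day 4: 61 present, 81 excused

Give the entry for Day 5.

65 present, 243 excused

Present goes 49, 53, 57, 61 → 65 (+4 each step).
Excused: ×3 each step; 3, 9, 27, 81 → 243.
Putting it together: 65 present, 243 excused.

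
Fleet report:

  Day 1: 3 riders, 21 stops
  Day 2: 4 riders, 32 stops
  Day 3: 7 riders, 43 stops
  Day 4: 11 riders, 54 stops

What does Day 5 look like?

For the riders, each term is the sum of the two before it: 3, 4, 7, 11 → 18.
Stops — +11 each step: 21, 32, 43, 54 → 65.
So the next line is 18 riders, 65 stops.

18 riders, 65 stops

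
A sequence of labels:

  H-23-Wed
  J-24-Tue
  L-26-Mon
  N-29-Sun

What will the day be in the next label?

Sat

Day: runs backward through the weekdays Mon→Sun; Wed, Tue, Mon, Sun → Sat.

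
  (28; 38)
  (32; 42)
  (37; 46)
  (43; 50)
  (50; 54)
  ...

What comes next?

(58; 58)

First coordinate: differences are 4, 5, 6, … (increasing by 1 each time), so 28, 32, 37, 43, 50 → 58.
For the second coordinate, +4 each step: 38, 42, 46, 50, 54 → 58.
Putting it together: (58; 58).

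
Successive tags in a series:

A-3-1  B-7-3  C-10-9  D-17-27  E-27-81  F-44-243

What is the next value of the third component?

729

Letter — letters move forward 1 place in the alphabet: A, B, C, D, E, F → G.
Second component: 3, 7, 10, 17, 27, 44 → 71 (each term is the sum of the two before it).
Third component: ×3 each step; 1, 3, 9, 27, 81, 243 → 729.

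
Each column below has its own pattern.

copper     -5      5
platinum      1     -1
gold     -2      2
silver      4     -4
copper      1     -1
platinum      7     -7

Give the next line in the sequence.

Metal goes copper, platinum, gold, silver, copper, platinum → gold (repeats copper → platinum → gold → silver).
Second component — alternating steps +6, −3, +6, −3, …: -5, 1, -2, 4, 1, 7 → 4.
Third component: always the negative of the second component; 5, -1, 2, -4, -1, -7 → -4.
Combining the parts gives gold  4  -4.

gold  4  -4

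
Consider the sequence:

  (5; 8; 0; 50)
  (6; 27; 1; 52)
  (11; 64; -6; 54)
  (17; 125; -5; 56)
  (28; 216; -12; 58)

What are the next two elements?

(45; 343; -11; 60), (73; 512; -18; 62)

For the first part, each term is the sum of the two before it: 5, 6, 11, 17, 28 → 45 → 73.
For the second part, perfect cubes: 2³, 3³, 4³, …: 8, 27, 64, 125, 216 → 343 → 512.
Third part — alternating steps +1, −7, +1, −7, …: 0, 1, -6, -5, -12 → -11 → -18.
Fourth part: +2 each step; 50, 52, 54, 56, 58 → 60 → 62.
Putting the parts together: (45; 343; -11; 60) and then (73; 512; -18; 62).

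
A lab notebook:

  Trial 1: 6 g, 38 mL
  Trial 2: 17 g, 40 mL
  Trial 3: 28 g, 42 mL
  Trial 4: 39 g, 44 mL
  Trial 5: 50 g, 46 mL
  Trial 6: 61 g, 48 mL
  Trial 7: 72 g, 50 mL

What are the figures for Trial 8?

G goes 6, 17, 28, 39, 50, 61, 72 → 83 (+11 each step).
ML goes 38, 40, 42, 44, 46, 48, 50 → 52 (+2 each step).
Putting it together: 83 g, 52 mL.

83 g, 52 mL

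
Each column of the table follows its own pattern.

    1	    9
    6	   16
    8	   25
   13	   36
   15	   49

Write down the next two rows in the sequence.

20  64; 22  81

First component: alternating steps +5, +2, +5, +2, …, so 1, 6, 8, 13, 15 → 20 → 22.
Second component goes 9, 16, 25, 36, 49 → 64 → 81 (perfect squares: 3², 4², 5², …).
So the next two rows are 20  64 and 22  81.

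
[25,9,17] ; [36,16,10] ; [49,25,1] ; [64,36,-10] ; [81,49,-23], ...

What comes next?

First value: perfect squares: 5², 6², 7², …; 25, 36, 49, 64, 81 → 100.
For the second value, perfect squares: 3², 4², 5², …: 9, 16, 25, 36, 49 → 64.
Third value: together with the second value always sums to 26; 17, 10, 1, -10, -23 → -38.
So the next term is [100,64,-38].

[100,64,-38]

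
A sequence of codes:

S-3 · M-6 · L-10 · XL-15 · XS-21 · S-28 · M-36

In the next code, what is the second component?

45

Second component: 3, 6, 10, 15, 21, 28, 36 → 45 (differences are 3, 4, 5, … (increasing by 1 each time)).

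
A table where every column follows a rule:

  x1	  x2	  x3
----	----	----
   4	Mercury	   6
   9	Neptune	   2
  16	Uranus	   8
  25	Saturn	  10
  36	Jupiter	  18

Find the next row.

49  Mars  28

Column x1 goes 4, 9, 16, 25, 36 → 49 (perfect squares: 2², 3², 4², …).
Column x2 — runs backward through the planets Mercury→Neptune: Mercury, Neptune, Uranus, Saturn, Jupiter → Mars.
For the column x3, each term is the sum of the two before it: 6, 2, 8, 10, 18 → 28.
So the next row is 49  Mars  28.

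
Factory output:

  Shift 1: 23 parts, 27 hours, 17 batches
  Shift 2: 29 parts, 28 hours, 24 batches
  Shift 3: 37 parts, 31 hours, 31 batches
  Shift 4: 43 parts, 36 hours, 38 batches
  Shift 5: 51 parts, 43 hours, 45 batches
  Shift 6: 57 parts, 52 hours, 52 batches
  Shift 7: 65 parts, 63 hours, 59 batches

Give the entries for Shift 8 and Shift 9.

Parts goes 23, 29, 37, 43, 51, 57, 65 → 71 → 79 (alternating steps +6, +8, +6, +8, …).
For the hours, differences are 1, 3, 5, … (increasing by 2 each time): 27, 28, 31, 36, 43, 52, 63 → 76 → 91.
Batches: 17, 24, 31, 38, 45, 52, 59 → 66 → 73 (+7 each step).
So the next two rows are 71 parts, 76 hours, 66 batches and 79 parts, 91 hours, 73 batches.

71 parts, 76 hours, 66 batches; 79 parts, 91 hours, 73 batches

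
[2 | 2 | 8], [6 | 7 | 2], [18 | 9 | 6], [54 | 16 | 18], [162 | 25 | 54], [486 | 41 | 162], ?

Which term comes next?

First component — ×3 each step: 2, 6, 18, 54, 162, 486 → 1458.
Second component goes 2, 7, 9, 16, 25, 41 → 66 (each term is the sum of the two before it).
For the third component, always the previous value of the first component: 8, 2, 6, 18, 54, 162 → 486.
Combining the parts gives [1458 | 66 | 486].

[1458 | 66 | 486]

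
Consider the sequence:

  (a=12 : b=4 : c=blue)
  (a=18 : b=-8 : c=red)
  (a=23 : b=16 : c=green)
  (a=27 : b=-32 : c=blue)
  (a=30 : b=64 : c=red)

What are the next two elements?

(a=32 : b=-128 : c=green), (a=33 : b=256 : c=blue)

A: differences are 6, 5, 4, … (decreasing by 1 each time), so 12, 18, 23, 27, 30 → 32 → 33.
B: ×(-2) each step, so 4, -8, 16, -32, 64 → -128 → 256.
C: repeats blue → red → green, so blue, red, green, blue, red → green → blue.
So the next two elements are (a=32 : b=-128 : c=green) and (a=33 : b=256 : c=blue).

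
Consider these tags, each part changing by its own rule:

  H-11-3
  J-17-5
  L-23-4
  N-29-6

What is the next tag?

Letter: letters move forward 2 places in the alphabet, so H, J, L, N → P.
Second component: +6 each step, so 11, 17, 23, 29 → 35.
For the third component, alternating steps +2, −1, +2, −1, …: 3, 5, 4, 6 → 5.
Putting it together: P-35-5.

P-35-5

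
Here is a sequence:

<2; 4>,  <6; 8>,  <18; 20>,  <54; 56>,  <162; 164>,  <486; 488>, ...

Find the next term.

<1458; 1460>

For the first coordinate, ×3 each step: 2, 6, 18, 54, 162, 486 → 1458.
For the second coordinate, always 2 more than the first coordinate: 4, 8, 20, 56, 164, 488 → 1460.
Putting it together: <1458; 1460>.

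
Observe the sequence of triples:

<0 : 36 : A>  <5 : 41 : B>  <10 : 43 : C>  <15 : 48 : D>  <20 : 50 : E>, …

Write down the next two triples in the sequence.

First coordinate: +5 each step; 0, 5, 10, 15, 20 → 25 → 30.
Second coordinate goes 36, 41, 43, 48, 50 → 55 → 57 (alternating steps +5, +2, +5, +2, …).
Letter: letters move forward 1 place in the alphabet, so A, B, C, D, E → F → G.
So the next two triples are <25 : 55 : F> and <30 : 57 : G>.

<25 : 55 : F>, <30 : 57 : G>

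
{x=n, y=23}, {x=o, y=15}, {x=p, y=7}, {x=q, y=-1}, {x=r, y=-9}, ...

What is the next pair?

{x=s, y=-17}

For the x, letters move forward 1 place in the alphabet: n, o, p, q, r → s.
For the y, −8 each step: 23, 15, 7, -1, -9 → -17.
Putting it together: {x=s, y=-17}.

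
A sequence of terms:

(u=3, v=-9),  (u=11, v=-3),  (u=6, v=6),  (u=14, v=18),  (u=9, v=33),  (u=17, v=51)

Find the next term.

(u=12, v=72)

U goes 3, 11, 6, 14, 9, 17 → 12 (alternating steps +8, −5, +8, −5, …).
V goes -9, -3, 6, 18, 33, 51 → 72 (differences are 6, 9, 12, … (increasing by 3 each time)).
Combining the parts gives (u=12, v=72).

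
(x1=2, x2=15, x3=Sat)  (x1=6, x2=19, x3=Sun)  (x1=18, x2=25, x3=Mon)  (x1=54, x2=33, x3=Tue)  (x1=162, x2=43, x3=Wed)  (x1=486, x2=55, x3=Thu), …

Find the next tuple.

(x1=1458, x2=69, x3=Fri)

X1: 2, 6, 18, 54, 162, 486 → 1458 (×3 each step).
X2: differences are 4, 6, 8, … (increasing by 2 each time), so 15, 19, 25, 33, 43, 55 → 69.
X3: runs through the weekdays Mon→Sun, so Sat, Sun, Mon, Tue, Wed, Thu → Fri.
Putting it together: (x1=1458, x2=69, x3=Fri).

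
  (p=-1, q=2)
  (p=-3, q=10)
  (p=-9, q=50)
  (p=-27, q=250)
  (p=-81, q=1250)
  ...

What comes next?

(p=-243, q=6250)

P: -1, -3, -9, -27, -81 → -243 (×3 each step).
For the q, ×5 each step: 2, 10, 50, 250, 1250 → 6250.
Putting it together: (p=-243, q=6250).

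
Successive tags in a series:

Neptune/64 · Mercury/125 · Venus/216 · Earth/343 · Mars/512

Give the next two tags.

Jupiter/729 then Saturn/1000

Planet: Neptune, Mercury, Venus, Earth, Mars → Jupiter → Saturn (runs through the planets Mercury→Neptune).
Second component goes 64, 125, 216, 343, 512 → 729 → 1000 (perfect cubes: 4³, 5³, 6³, …).
So the next two tags are Jupiter/729 and Saturn/1000.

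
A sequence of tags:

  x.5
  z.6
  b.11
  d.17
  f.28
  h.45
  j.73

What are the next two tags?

Letter — letters move forward 2 places in the alphabet, wrapping Z→A: x, z, b, d, f, h, j → l → n.
Second component goes 5, 6, 11, 17, 28, 45, 73 → 118 → 191 (each term is the sum of the two before it).
So the next two tags are l.118 and n.191.

l.118 then n.191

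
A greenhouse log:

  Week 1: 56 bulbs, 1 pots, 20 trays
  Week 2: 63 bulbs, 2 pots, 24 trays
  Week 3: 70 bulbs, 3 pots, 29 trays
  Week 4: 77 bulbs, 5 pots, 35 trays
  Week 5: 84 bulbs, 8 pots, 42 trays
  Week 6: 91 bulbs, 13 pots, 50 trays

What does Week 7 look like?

98 bulbs, 21 pots, 59 trays

For the bulbs, +7 each step: 56, 63, 70, 77, 84, 91 → 98.
Pots: 1, 2, 3, 5, 8, 13 → 21 (each term is the sum of the two before it).
Trays: differences are 4, 5, 6, … (increasing by 1 each time), so 20, 24, 29, 35, 42, 50 → 59.
Combining the parts gives 98 bulbs, 21 pots, 59 trays.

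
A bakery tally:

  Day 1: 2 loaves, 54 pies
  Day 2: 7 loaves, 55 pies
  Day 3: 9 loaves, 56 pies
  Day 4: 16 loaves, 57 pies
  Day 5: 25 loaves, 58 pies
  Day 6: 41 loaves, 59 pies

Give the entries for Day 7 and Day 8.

Loaves: 2, 7, 9, 16, 25, 41 → 66 → 107 (each term is the sum of the two before it).
Pies goes 54, 55, 56, 57, 58, 59 → 60 → 61 (+1 each step).
So the next two records are 66 loaves, 60 pies and 107 loaves, 61 pies.

66 loaves, 60 pies; 107 loaves, 61 pies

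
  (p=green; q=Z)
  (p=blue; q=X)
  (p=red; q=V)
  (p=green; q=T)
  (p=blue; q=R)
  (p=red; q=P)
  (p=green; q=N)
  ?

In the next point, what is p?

blue

P: green, blue, red, green, blue, red, green → blue (repeats green → blue → red).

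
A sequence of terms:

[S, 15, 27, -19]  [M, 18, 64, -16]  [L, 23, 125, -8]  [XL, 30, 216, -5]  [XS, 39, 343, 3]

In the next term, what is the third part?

512

Third part goes 27, 64, 125, 216, 343 → 512 (perfect cubes: 3³, 4³, 5³, …).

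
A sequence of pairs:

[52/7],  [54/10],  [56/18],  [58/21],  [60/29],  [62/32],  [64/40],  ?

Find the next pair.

First component: 52, 54, 56, 58, 60, 62, 64 → 66 (+2 each step).
Second component goes 7, 10, 18, 21, 29, 32, 40 → 43 (alternating steps +3, +8, +3, +8, …).
Combining the parts gives [66/43].

[66/43]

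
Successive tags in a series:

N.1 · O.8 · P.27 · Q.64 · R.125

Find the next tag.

Letter — letters move forward 1 place in the alphabet: N, O, P, Q, R → S.
Second component — perfect cubes: 1³, 2³, 3³, …: 1, 8, 27, 64, 125 → 216.
Combining the parts gives S.216.

S.216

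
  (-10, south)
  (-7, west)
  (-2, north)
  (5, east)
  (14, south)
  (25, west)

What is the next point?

First part goes -10, -7, -2, 5, 14, 25 → 38 (differences are 3, 5, 7, … (increasing by 2 each time)).
Direction — repeats south → west → north → east: south, west, north, east, south, west → north.
So the next point is (38, north).

(38, north)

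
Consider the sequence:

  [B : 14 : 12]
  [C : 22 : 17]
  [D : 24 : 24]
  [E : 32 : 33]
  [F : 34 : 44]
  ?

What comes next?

[G : 42 : 57]

Letter: letters move forward 1 place in the alphabet; B, C, D, E, F → G.
Second entry — alternating steps +8, +2, +8, +2, …: 14, 22, 24, 32, 34 → 42.
Third entry — differences are 5, 7, 9, … (increasing by 2 each time): 12, 17, 24, 33, 44 → 57.
Putting it together: [G : 42 : 57].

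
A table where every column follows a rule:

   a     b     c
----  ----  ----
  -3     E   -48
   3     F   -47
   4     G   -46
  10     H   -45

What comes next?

11  I  -44

For the column a, alternating steps +6, +1, +6, +1, …: -3, 3, 4, 10 → 11.
Column b: letters move forward 1 place in the alphabet; E, F, G, H → I.
Column c — +1 each step: -48, -47, -46, -45 → -44.
So the next row is 11  I  -44.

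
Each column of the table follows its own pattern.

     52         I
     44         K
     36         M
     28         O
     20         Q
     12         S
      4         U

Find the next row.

-4  W

First component: −8 each step; 52, 44, 36, 28, 20, 12, 4 → -4.
For the letter, letters move forward 2 places in the alphabet: I, K, M, O, Q, S, U → W.
So the next row is -4  W.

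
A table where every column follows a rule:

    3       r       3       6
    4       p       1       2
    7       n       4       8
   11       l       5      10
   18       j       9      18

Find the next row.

First component — each term is the sum of the two before it: 3, 4, 7, 11, 18 → 29.
Letter: letters move back 2 places in the alphabet; r, p, n, l, j → h.
Third component: each term is the sum of the two before it, so 3, 1, 4, 5, 9 → 14.
Fourth component: 6, 2, 8, 10, 18 → 28 (always 2 × the third component).
Combining the parts gives 29  h  14  28.

29  h  14  28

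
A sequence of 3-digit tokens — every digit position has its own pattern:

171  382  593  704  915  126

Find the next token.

First digit: +2 each step, mod 10, so 1, 3, 5, 7, 9, 1 → 3.
Second digit: +1 each step, mod 10, so 7, 8, 9, 0, 1, 2 → 3.
Third digit: +1 each step, mod 10; 1, 2, 3, 4, 5, 6 → 7.
Putting it together: 337.

337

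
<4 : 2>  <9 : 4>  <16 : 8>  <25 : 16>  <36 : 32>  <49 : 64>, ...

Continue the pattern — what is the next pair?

<64 : 128>

For the first part, perfect squares: 2², 3², 4², …: 4, 9, 16, 25, 36, 49 → 64.
Second part: 2, 4, 8, 16, 32, 64 → 128 (×2 each step).
Putting it together: <64 : 128>.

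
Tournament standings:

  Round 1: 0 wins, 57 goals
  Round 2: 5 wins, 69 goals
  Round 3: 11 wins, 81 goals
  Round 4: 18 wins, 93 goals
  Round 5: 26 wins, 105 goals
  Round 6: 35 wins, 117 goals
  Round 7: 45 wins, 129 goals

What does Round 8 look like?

56 wins, 141 goals

For the wins, differences are 5, 6, 7, … (increasing by 1 each time): 0, 5, 11, 18, 26, 35, 45 → 56.
Goals: +12 each step, so 57, 69, 81, 93, 105, 117, 129 → 141.
Combining the parts gives 56 wins, 141 goals.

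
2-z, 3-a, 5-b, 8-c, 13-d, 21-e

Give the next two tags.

34-f, 55-g

For the first component, each term is the sum of the two before it: 2, 3, 5, 8, 13, 21 → 34 → 55.
Letter goes z, a, b, c, d, e → f → g (letters move forward 1 place in the alphabet, wrapping Z→A).
So the next two tags are 34-f and 55-g.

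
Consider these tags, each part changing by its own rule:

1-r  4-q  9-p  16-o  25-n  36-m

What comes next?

49-l

For the first component, perfect squares: 1², 2², 3², …: 1, 4, 9, 16, 25, 36 → 49.
Letter — letters move back 1 place in the alphabet: r, q, p, o, n, m → l.
Combining the parts gives 49-l.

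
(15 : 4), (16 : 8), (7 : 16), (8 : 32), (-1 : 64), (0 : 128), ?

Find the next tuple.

First value: 15, 16, 7, 8, -1, 0 → -9 (alternating steps +1, −9, +1, −9, …).
Second value: 4, 8, 16, 32, 64, 128 → 256 (×2 each step).
Putting it together: (-9 : 256).

(-9 : 256)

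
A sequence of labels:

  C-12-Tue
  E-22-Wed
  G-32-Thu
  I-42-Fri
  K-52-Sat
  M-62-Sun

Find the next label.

O-72-Mon

Letter: letters move forward 2 places in the alphabet; C, E, G, I, K, M → O.
Second component: +10 each step; 12, 22, 32, 42, 52, 62 → 72.
Day: runs through the weekdays Mon→Sun, so Tue, Wed, Thu, Fri, Sat, Sun → Mon.
Combining the parts gives O-72-Mon.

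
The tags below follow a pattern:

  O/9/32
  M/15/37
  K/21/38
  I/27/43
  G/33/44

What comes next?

For the letter, letters move back 2 places in the alphabet: O, M, K, I, G → E.
Second component: +6 each step; 9, 15, 21, 27, 33 → 39.
Third component: alternating steps +5, +1, +5, +1, …, so 32, 37, 38, 43, 44 → 49.
Combining the parts gives E/39/49.

E/39/49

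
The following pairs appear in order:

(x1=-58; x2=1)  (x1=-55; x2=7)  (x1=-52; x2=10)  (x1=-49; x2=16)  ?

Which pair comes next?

(x1=-46; x2=19)

X1 — +3 each step: -58, -55, -52, -49 → -46.
X2: 1, 7, 10, 16 → 19 (alternating steps +6, +3, +6, +3, …).
Putting it together: (x1=-46; x2=19).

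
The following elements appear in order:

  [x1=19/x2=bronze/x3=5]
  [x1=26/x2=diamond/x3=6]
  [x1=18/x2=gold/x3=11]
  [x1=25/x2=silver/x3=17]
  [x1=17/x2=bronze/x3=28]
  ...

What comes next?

[x1=24/x2=diamond/x3=45]

X1 goes 19, 26, 18, 25, 17 → 24 (alternating steps +7, −8, +7, −8, …).
X2: repeats bronze → diamond → gold → silver; bronze, diamond, gold, silver, bronze → diamond.
For the x3, each term is the sum of the two before it: 5, 6, 11, 17, 28 → 45.
So the next element is [x1=24/x2=diamond/x3=45].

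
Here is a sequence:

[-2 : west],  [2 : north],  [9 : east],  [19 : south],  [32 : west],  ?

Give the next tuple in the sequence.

[48 : north]

First slot: differences are 4, 7, 10, … (increasing by 3 each time); -2, 2, 9, 19, 32 → 48.
Direction goes west, north, east, south, west → north (repeats west → north → east → south).
So the next tuple is [48 : north].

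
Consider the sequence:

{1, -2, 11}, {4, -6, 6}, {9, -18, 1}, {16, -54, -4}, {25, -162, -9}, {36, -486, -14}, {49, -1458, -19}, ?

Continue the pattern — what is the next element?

{64, -4374, -24}

First slot — perfect squares: 1², 2², 3², …: 1, 4, 9, 16, 25, 36, 49 → 64.
Second slot: ×3 each step, so -2, -6, -18, -54, -162, -486, -1458 → -4374.
Third slot: −5 each step, so 11, 6, 1, -4, -9, -14, -19 → -24.
Putting it together: {64, -4374, -24}.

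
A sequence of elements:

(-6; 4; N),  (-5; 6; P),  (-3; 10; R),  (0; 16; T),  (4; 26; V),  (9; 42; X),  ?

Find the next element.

(15; 68; Z)

First value — differences are 1, 2, 3, … (increasing by 1 each time): -6, -5, -3, 0, 4, 9 → 15.
Second value: 4, 6, 10, 16, 26, 42 → 68 (each term is the sum of the two before it).
Letter — letters move forward 2 places in the alphabet: N, P, R, T, V, X → Z.
Putting it together: (15; 68; Z).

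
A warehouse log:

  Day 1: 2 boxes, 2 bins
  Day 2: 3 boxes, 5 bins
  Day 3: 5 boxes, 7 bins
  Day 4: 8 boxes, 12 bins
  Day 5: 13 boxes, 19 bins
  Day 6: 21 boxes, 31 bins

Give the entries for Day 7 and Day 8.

Boxes: 2, 3, 5, 8, 13, 21 → 34 → 55 (each term is the sum of the two before it).
Bins goes 2, 5, 7, 12, 19, 31 → 50 → 81 (each term is the sum of the two before it).
So the next two rows are 34 boxes, 50 bins and 55 boxes, 81 bins.

34 boxes, 50 bins; 55 boxes, 81 bins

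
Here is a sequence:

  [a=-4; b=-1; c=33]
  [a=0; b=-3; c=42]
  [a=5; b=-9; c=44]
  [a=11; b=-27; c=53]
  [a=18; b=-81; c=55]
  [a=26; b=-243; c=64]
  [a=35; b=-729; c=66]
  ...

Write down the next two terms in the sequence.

A: differences are 4, 5, 6, … (increasing by 1 each time), so -4, 0, 5, 11, 18, 26, 35 → 45 → 56.
B goes -1, -3, -9, -27, -81, -243, -729 → -2187 → -6561 (×3 each step).
C — alternating steps +9, +2, +9, +2, …: 33, 42, 44, 53, 55, 64, 66 → 75 → 77.
Putting the parts together: [a=45; b=-2187; c=75] and then [a=56; b=-6561; c=77].

[a=45; b=-2187; c=75], [a=56; b=-6561; c=77]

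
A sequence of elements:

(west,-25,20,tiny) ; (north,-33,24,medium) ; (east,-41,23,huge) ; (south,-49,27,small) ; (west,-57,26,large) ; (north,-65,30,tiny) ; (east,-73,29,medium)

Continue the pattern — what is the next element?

(south,-81,33,huge)

Direction — repeats west → north → east → south: west, north, east, south, west, north, east → south.
Second part: −8 each step; -25, -33, -41, -49, -57, -65, -73 → -81.
Third part — alternating steps +4, −1, +4, −1, …: 20, 24, 23, 27, 26, 30, 29 → 33.
Size goes tiny, medium, huge, small, large, tiny, medium → huge (repeats tiny → medium → huge → small → large).
So the next element is (south,-81,33,huge).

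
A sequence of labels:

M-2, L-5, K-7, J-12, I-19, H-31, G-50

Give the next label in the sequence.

Letter goes M, L, K, J, I, H, G → F (letters move back 1 place in the alphabet).
Second component — each term is the sum of the two before it: 2, 5, 7, 12, 19, 31, 50 → 81.
Putting it together: F-81.

F-81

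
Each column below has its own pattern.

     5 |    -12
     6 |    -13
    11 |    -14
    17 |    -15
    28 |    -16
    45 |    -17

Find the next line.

For the first component, each term is the sum of the two before it: 5, 6, 11, 17, 28, 45 → 73.
Second component: -12, -13, -14, -15, -16, -17 → -18 (−1 each step).
Combining the parts gives 73  -18.

73  -18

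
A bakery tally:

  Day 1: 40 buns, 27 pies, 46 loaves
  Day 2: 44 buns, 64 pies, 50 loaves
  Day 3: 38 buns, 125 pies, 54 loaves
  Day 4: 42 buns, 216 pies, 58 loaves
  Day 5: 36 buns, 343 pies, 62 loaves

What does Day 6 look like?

Buns: 40, 44, 38, 42, 36 → 40 (alternating steps +4, −6, +4, −6, …).
For the pies, perfect cubes: 3³, 4³, 5³, …: 27, 64, 125, 216, 343 → 512.
Loaves — +4 each step: 46, 50, 54, 58, 62 → 66.
Combining the parts gives 40 buns, 512 pies, 66 loaves.

40 buns, 512 pies, 66 loaves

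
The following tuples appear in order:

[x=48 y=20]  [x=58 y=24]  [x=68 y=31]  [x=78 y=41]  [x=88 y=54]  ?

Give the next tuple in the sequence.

[x=98 y=70]

X goes 48, 58, 68, 78, 88 → 98 (+10 each step).
Y — differences are 4, 7, 10, … (increasing by 3 each time): 20, 24, 31, 41, 54 → 70.
So the next tuple is [x=98 y=70].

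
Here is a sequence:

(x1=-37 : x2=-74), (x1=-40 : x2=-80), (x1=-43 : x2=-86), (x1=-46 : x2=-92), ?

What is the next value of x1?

-49

X1: −3 each step, so -37, -40, -43, -46 → -49.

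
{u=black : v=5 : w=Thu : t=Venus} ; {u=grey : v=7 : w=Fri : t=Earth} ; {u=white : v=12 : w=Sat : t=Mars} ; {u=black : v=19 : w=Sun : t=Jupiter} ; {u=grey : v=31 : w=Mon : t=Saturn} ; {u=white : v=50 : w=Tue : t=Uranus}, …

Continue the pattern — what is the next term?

U goes black, grey, white, black, grey, white → black (repeats black → grey → white).
For the v, each term is the sum of the two before it: 5, 7, 12, 19, 31, 50 → 81.
W — runs through the weekdays Mon→Sun: Thu, Fri, Sat, Sun, Mon, Tue → Wed.
T goes Venus, Earth, Mars, Jupiter, Saturn, Uranus → Neptune (runs through the planets Mercury→Neptune).
Putting it together: {u=black : v=81 : w=Wed : t=Neptune}.

{u=black : v=81 : w=Wed : t=Neptune}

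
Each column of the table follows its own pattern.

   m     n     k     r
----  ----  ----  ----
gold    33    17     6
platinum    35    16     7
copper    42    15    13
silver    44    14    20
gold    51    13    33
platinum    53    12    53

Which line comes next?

copper  60  11  86

Column m: repeats gold → platinum → copper → silver; gold, platinum, copper, silver, gold, platinum → copper.
Column n goes 33, 35, 42, 44, 51, 53 → 60 (alternating steps +2, +7, +2, +7, …).
Column k: 17, 16, 15, 14, 13, 12 → 11 (−1 each step).
Column r — each term is the sum of the two before it: 6, 7, 13, 20, 33, 53 → 86.
Combining the parts gives copper  60  11  86.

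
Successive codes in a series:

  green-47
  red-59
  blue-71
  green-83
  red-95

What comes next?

For the colour, repeats green → red → blue: green, red, blue, green, red → blue.
Second component: +12 each step; 47, 59, 71, 83, 95 → 107.
Combining the parts gives blue-107.

blue-107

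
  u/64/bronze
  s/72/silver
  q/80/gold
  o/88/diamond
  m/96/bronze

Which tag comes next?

k/104/silver

Letter: u, s, q, o, m → k (letters move back 2 places in the alphabet).
Second component: +8 each step, so 64, 72, 80, 88, 96 → 104.
Rank goes bronze, silver, gold, diamond, bronze → silver (repeats bronze → silver → gold → diamond).
So the next tag is k/104/silver.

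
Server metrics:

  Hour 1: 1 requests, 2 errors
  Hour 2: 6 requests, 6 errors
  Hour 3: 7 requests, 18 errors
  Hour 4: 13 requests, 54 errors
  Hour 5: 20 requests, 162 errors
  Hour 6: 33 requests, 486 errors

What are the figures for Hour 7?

Requests — each term is the sum of the two before it: 1, 6, 7, 13, 20, 33 → 53.
For the errors, ×3 each step: 2, 6, 18, 54, 162, 486 → 1458.
So the next row is 53 requests, 1458 errors.

53 requests, 1458 errors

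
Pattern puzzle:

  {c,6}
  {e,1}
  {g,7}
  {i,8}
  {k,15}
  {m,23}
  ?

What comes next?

{o,38}

Letter — letters move forward 2 places in the alphabet: c, e, g, i, k, m → o.
Second coordinate — each term is the sum of the two before it: 6, 1, 7, 8, 15, 23 → 38.
So the next tuple is {o,38}.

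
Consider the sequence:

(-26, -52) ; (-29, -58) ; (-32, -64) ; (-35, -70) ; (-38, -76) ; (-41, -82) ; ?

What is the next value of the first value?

-44

First value goes -26, -29, -32, -35, -38, -41 → -44 (−3 each step).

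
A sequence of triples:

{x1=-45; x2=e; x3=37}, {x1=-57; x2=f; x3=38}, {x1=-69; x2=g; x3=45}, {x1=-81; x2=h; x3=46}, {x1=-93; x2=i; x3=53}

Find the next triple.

X1: -45, -57, -69, -81, -93 → -105 (−12 each step).
X2 goes e, f, g, h, i → j (letters move forward 1 place in the alphabet).
X3 goes 37, 38, 45, 46, 53 → 54 (alternating steps +1, +7, +1, +7, …).
Combining the parts gives {x1=-105; x2=j; x3=54}.

{x1=-105; x2=j; x3=54}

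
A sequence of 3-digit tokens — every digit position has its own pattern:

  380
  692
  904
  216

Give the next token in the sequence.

For the first digit, +3 each step, mod 10: 3, 6, 9, 2 → 5.
Second digit — +1 each step, mod 10: 8, 9, 0, 1 → 2.
Third digit — +2 each step, mod 10: 0, 2, 4, 6 → 8.
Combining the parts gives 528.

528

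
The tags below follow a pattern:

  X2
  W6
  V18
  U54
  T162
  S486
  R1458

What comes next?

For the letter, letters move back 1 place in the alphabet: X, W, V, U, T, S, R → Q.
Second component — ×3 each step: 2, 6, 18, 54, 162, 486, 1458 → 4374.
So the next tag is Q4374.

Q4374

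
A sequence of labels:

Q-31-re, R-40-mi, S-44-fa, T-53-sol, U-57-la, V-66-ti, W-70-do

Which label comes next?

X-79-re

For the letter, letters move forward 1 place in the alphabet: Q, R, S, T, U, V, W → X.
Second component goes 31, 40, 44, 53, 57, 66, 70 → 79 (alternating steps +9, +4, +9, +4, …).
Note goes re, mi, fa, sol, la, ti, do → re (runs through the solfège scale do→ti).
Putting it together: X-79-re.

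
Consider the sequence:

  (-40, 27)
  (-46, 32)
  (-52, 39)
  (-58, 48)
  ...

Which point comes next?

(-64, 59)

First slot goes -40, -46, -52, -58 → -64 (−6 each step).
Second slot: 27, 32, 39, 48 → 59 (differences are 5, 7, 9, … (increasing by 2 each time)).
Putting it together: (-64, 59).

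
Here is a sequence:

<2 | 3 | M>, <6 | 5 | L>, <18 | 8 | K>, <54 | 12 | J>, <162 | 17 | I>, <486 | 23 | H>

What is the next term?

<1458 | 30 | G>

First component: ×3 each step, so 2, 6, 18, 54, 162, 486 → 1458.
Second component — differences are 2, 3, 4, … (increasing by 1 each time): 3, 5, 8, 12, 17, 23 → 30.
Letter — letters move back 1 place in the alphabet: M, L, K, J, I, H → G.
So the next term is <1458 | 30 | G>.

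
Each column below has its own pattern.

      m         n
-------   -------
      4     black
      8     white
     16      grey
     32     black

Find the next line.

64  white

Column m — ×2 each step: 4, 8, 16, 32 → 64.
For the column n, repeats black → white → grey: black, white, grey, black → white.
Combining the parts gives 64  white.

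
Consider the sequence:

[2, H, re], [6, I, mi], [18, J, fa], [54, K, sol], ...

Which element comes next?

First slot: ×3 each step; 2, 6, 18, 54 → 162.
For the letter, letters move forward 1 place in the alphabet: H, I, J, K → L.
Note: runs through the solfège scale do→ti; re, mi, fa, sol → la.
So the next element is [162, L, la].

[162, L, la]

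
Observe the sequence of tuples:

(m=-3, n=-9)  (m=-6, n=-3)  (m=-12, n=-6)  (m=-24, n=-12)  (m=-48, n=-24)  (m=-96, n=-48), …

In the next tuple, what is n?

M — ×2 each step: -3, -6, -12, -24, -48, -96 → -192.
N goes -9, -3, -6, -12, -24, -48 → -96 (always the previous value of the m).

-96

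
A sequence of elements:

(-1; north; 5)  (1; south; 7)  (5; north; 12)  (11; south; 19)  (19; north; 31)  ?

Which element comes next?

For the first coordinate, differences are 2, 4, 6, … (increasing by 2 each time): -1, 1, 5, 11, 19 → 29.
Direction: alternates north ↔ south; north, south, north, south, north → south.
Third coordinate: each term is the sum of the two before it, so 5, 7, 12, 19, 31 → 50.
So the next element is (29; south; 50).

(29; south; 50)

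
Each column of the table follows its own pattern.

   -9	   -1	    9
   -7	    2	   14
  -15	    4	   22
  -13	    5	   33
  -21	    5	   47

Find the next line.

First component: alternating steps +2, −8, +2, −8, …; -9, -7, -15, -13, -21 → -19.
For the second component, differences are 3, 2, 1, … (decreasing by 1 each time): -1, 2, 4, 5, 5 → 4.
Third component — differences are 5, 8, 11, … (increasing by 3 each time): 9, 14, 22, 33, 47 → 64.
So the next line is -19  4  64.

-19  4  64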